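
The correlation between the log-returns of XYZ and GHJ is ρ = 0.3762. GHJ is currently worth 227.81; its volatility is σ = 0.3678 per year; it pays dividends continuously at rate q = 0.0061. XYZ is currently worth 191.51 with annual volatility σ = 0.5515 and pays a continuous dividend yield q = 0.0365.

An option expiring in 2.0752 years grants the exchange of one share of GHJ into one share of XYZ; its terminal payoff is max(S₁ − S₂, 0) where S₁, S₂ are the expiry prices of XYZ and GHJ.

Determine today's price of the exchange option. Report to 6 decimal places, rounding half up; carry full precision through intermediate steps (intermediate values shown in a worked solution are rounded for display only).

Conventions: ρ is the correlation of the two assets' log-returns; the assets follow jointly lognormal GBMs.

exchange price = 39.401992

σ_eff = √(σ₁² + σ₂² − 2ρσ₁σ₂) = √(0.5515² + 0.3678² − 2·0.3762·0.5515·0.3678) = 0.535547
d₁ = (ln(S₁/S₂) + (q₂ − q₁ + σ_eff²/2)T) / (σ_eff√T) = (ln(191.51/227.81) + (0.0061 − 0.0365 + 0.143405)·2.0752) / 0.771486 = 0.078987
d₂ = d₁ − σ_eff√T = 0.078987 − 0.771486 = -0.692499
N(d₁) = 0.531478,  N(d₂) = 0.244312
V = S₁·e^{−q₁T}·N(d₁) − S₂·e^{−q₂T}·N(d₂) = 94.358606 − 54.956614 = 39.401992
Key observation: no risk-free rate is needed — with the second asset as numeraire the exchange option is a call on the ratio S₁/S₂, and r cancels out of the value.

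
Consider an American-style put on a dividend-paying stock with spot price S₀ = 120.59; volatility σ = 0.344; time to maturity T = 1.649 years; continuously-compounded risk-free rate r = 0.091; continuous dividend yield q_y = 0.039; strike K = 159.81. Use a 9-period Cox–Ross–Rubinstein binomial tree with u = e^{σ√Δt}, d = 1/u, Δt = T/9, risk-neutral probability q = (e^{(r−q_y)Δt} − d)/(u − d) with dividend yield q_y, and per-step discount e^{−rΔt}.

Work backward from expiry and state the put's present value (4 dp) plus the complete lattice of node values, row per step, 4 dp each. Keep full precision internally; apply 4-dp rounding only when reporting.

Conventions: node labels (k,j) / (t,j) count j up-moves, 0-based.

params: Δt=0.18322 u=1.15864 d=0.86308 q=0.49564 e^(-rΔt)=0.98347
t_9 payoffs: 127.7641 116.7900 102.0579 82.2808 55.7311 20.0895 0.0000 0.0000 0.0000 0.0000
k=8: node(8,0) S=37.1297 payoff=122.6803 vs cont=120.3022 → 122.6803 [stop]  node(8,1) S=49.8447 payoff=109.9653 vs cont=107.6777 → 109.9653 [stop]  node(8,2) S=66.9139 payoff=92.8961 vs cont=90.7301 → 92.8961 [stop]  node(8,3) S=89.8284 payoff=69.9816 vs cont=67.9787 → 69.9816 [stop]  node(8,4) S=120.5900 payoff=39.2200 vs cont=37.4362 → 39.2200 [stop]  node(8,5) S=161.8858 payoff=0.0000 vs cont=9.9647 → 9.9647 [wait]  node(8,6) S=217.3232 payoff=0.0000 vs cont=0.0000 → 0.0000 [wait]  node(8,7) S=291.7451 payoff=0.0000 vs cont=0.0000 → 0.0000 [wait]  node(8,8) S=391.6526 payoff=0.0000 vs cont=0.0000 → 0.0000 [wait]
k=7: node(7,0) S=43.0200 payoff=116.7900 vs cont=114.4539 → 116.7900 [stop]  node(7,1) S=57.7521 payoff=102.0579 vs cont=99.8267 → 102.0579 [stop]  node(7,2) S=77.5292 payoff=82.2808 vs cont=80.1904 → 82.2808 [stop]  node(7,3) S=104.0789 payoff=55.7311 vs cont=53.8297 → 55.7311 [stop]  node(7,4) S=139.7205 payoff=20.0895 vs cont=24.3111 → 24.3111 [wait]  node(7,5) S=187.5674 payoff=0.0000 vs cont=4.9427 → 4.9427 [wait]  node(7,6) S=251.7995 payoff=0.0000 vs cont=0.0000 → 0.0000 [wait]  node(7,7) S=338.0277 payoff=0.0000 vs cont=0.0000 → 0.0000 [wait]
k=6: node(6,0) S=49.8447 payoff=109.9653 vs cont=107.6777 → 109.9653 [stop]  node(6,1) S=66.9139 payoff=92.8961 vs cont=90.7301 → 92.8961 [stop]  node(6,2) S=89.8284 payoff=69.9816 vs cont=67.9787 → 69.9816 [stop]  node(6,3) S=120.5900 payoff=39.2200 vs cont=39.4939 → 39.4939 [wait]  node(6,4) S=161.8858 payoff=0.0000 vs cont=14.4680 → 14.4680 [wait]  node(6,5) S=217.3232 payoff=0.0000 vs cont=2.4516 → 2.4516 [wait]  node(6,6) S=291.7451 payoff=0.0000 vs cont=0.0000 → 0.0000 [wait]
k=5: node(5,0) S=57.7521 payoff=102.0579 vs cont=99.8267 → 102.0579 [stop]  node(5,1) S=77.5292 payoff=82.2808 vs cont=80.1904 → 82.2808 [stop]  node(5,2) S=104.0789 payoff=55.7311 vs cont=53.9633 → 55.7311 [stop]  node(5,3) S=139.7205 payoff=20.0895 vs cont=26.6420 → 26.6420 [wait]  node(5,4) S=187.5674 payoff=0.0000 vs cont=8.3714 → 8.3714 [wait]  node(5,5) S=251.7995 payoff=0.0000 vs cont=1.2161 → 1.2161 [wait]
k=4: node(4,0) S=66.9139 payoff=92.8961 vs cont=90.7301 → 92.8961 [stop]  node(4,1) S=89.8284 payoff=69.9816 vs cont=67.9787 → 69.9816 [stop]  node(4,2) S=120.5900 payoff=39.2200 vs cont=40.6302 → 40.6302 [wait]  node(4,3) S=161.8858 payoff=0.0000 vs cont=17.2955 → 17.2955 [wait]  node(4,4) S=217.3232 payoff=0.0000 vs cont=4.7451 → 4.7451 [wait]
k=3: node(3,0) S=77.5292 payoff=82.2808 vs cont=80.1904 → 82.2808 [stop]  node(3,1) S=104.0789 payoff=55.7311 vs cont=54.5171 → 55.7311 [stop]  node(3,2) S=139.7205 payoff=20.0895 vs cont=28.5839 → 28.5839 [wait]  node(3,3) S=187.5674 payoff=0.0000 vs cont=10.8919 → 10.8919 [wait]
k=2: node(2,0) S=89.8284 payoff=69.9816 vs cont=67.9787 → 69.9816 [stop]  node(2,1) S=120.5900 payoff=39.2200 vs cont=41.5767 → 41.5767 [wait]  node(2,2) S=161.8858 payoff=0.0000 vs cont=19.4873 → 19.4873 [wait]
k=1: node(1,0) S=104.0789 payoff=55.7311 vs cont=54.9785 → 55.7311 [stop]  node(1,1) S=139.7205 payoff=20.0895 vs cont=30.1218 → 30.1218 [wait]
k=0: node(0,0) S=120.5900 payoff=39.2200 vs cont=42.3264 → 42.3264 [wait]

price = 42.3264
tree:
42.3264
55.7311 30.1218
69.9816 41.5767 19.4873
82.2808 55.7311 28.5839 10.8919
92.8961 69.9816 40.6302 17.2955 4.7451
102.0579 82.2808 55.7311 26.6420 8.3714 1.2161
109.9653 92.8961 69.9816 39.4939 14.4680 2.4516 0.0000
116.7900 102.0579 82.2808 55.7311 24.3111 4.9427 0.0000 0.0000
122.6803 109.9653 92.8961 69.9816 39.2200 9.9647 0.0000 0.0000 0.0000
127.7641 116.7900 102.0579 82.2808 55.7311 20.0895 0.0000 0.0000 0.0000 0.0000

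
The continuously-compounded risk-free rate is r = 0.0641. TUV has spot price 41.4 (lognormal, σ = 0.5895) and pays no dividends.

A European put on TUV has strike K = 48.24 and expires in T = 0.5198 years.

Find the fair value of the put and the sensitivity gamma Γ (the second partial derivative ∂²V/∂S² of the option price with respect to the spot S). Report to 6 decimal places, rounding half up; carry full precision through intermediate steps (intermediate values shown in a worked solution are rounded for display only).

σ√T = 0.5895·√0.5198 = 0.425013
d₁ = (ln(S/K) + (r+σ²/2)T) / (σ√T) = (ln(41.4/48.24) + (0.0641+0.5895²/2)·0.5198) / 0.425013 = (-0.152908 + 0.123637) / 0.425013 = -0.068870
d₂ = d₁ − σ√T = -0.068870 − 0.425013 = -0.493883
e^{−rT} = 0.967230
N(−d₁) = 0.527453,  N(−d₂) = 0.689305
Put price V = K·e^{−rT}·N(−d₂) − S·N(−d₁) = 32.162417 − 21.836571 = 10.325846
φ(d₁) = (1/√(2π))·e^{−d₁²/2} = 0.397997
Γ = φ(d₁) / (S·σ·√T) = 0.022619

price = 10.325846
Γ = 0.022619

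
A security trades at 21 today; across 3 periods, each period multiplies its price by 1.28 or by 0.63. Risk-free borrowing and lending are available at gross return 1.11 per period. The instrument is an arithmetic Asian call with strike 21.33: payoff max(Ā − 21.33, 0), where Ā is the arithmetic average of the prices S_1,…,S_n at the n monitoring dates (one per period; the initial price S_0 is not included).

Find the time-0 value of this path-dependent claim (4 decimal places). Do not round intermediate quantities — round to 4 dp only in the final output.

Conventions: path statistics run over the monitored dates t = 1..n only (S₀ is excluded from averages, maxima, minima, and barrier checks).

Set p* = 0.7385 (from d < R < u); the path-dependent value is the discounted p*-expectation over all price paths.
Enumerate all 2^3 = 8 price paths (U = up ×1.28, D = down ×0.63); each path with k up-moves has probability p*^k·(1−p*)^(3−k).
DDD: Ā=8.9386, payoff=0.0000, prob=0.017890
UDD: Ā=18.1610, payoff=0.0000, prob=0.050513
DUD: Ā=13.6110, payoff=0.0000, prob=0.050513
UUD: Ā=27.6541, payoff=6.3241, prob=0.142624
DDU: Ā=10.7445, payoff=0.0000, prob=0.050513
UDU: Ā=21.8301, payoff=0.5001, prob=0.142624
DUU: Ā=17.2801, payoff=0.0000, prob=0.142624
UUU: Ā=35.1089, payoff=13.7789, prob=0.402702
Price = Σ prob·payoff / R^3 = 6.522079 / 1.367631 = 4.7689

price = 4.7689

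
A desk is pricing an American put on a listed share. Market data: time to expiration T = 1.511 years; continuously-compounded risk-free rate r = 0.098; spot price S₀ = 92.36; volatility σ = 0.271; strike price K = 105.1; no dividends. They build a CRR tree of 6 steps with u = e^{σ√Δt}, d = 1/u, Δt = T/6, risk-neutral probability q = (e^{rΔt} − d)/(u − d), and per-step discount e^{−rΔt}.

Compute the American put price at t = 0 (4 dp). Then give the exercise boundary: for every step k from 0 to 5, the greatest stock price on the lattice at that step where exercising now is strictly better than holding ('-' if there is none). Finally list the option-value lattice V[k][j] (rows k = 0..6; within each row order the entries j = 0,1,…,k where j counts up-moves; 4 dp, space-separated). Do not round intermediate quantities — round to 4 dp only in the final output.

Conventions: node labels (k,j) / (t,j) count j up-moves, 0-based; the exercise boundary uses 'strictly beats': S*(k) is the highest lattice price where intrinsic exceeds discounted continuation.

Δt=0.25183  u=1.14568  d=0.87285  q=0.55764  discount=0.97562
step 6 (expiry): payoffs max(K−S,0) = 64.2577 51.4914 34.7346 12.7400 0.0000 0.0000 0.0000
step 5: (k=5,j=0): S=46.7921, K−S=58.3079, hold=55.7458 ⇒ V=58.3079 exercise | (k=5,j=1): S=61.4182, K−S=43.6818, hold=41.1197 ⇒ V=43.6818 exercise | (k=5,j=2): S=80.6161, K−S=24.4839, hold=21.9218 ⇒ V=24.4839 exercise | (k=5,j=3): S=105.8147, K−S=0.0000, hold=5.4983 ⇒ V=5.4983 continue | (k=5,j=4): S=138.8899, K−S=0.0000, hold=0.0000 ⇒ V=0.0000 continue | (k=5,j=5): S=182.3036, K−S=0.0000, hold=0.0000 ⇒ V=0.0000 continue  boundary S*=80.6161
step 4: (k=4,j=0): S=53.6086, K−S=51.4914, hold=48.9293 ⇒ V=51.4914 exercise | (k=4,j=1): S=70.3654, K−S=34.7346, hold=32.1725 ⇒ V=34.7346 exercise | (k=4,j=2): S=92.3600, K−S=12.7400, hold=13.5581 ⇒ V=13.5581 continue | (k=4,j=3): S=121.2295, K−S=0.0000, hold=2.3730 ⇒ V=2.3730 continue | (k=4,j=4): S=159.1230, K−S=0.0000, hold=0.0000 ⇒ V=0.0000 continue  boundary S*=70.3654
step 3: (k=3,j=0): S=61.4182, K−S=43.6818, hold=41.1197 ⇒ V=43.6818 exercise | (k=3,j=1): S=80.6161, K−S=24.4839, hold=22.3669 ⇒ V=24.4839 exercise | (k=3,j=2): S=105.8147, K−S=0.0000, hold=7.1424 ⇒ V=7.1424 continue | (k=3,j=3): S=138.8899, K−S=0.0000, hold=1.0241 ⇒ V=1.0241 continue  boundary S*=80.6161
step 2: (k=2,j=0): S=70.3654, K−S=34.7346, hold=32.1725 ⇒ V=34.7346 exercise | (k=2,j=1): S=92.3600, K−S=12.7400, hold=14.4525 ⇒ V=14.4525 continue | (k=2,j=2): S=121.2295, K−S=0.0000, hold=3.6397 ⇒ V=3.6397 continue  boundary S*=70.3654
step 1: (k=1,j=0): S=80.6161, K−S=24.4839, hold=22.8535 ⇒ V=24.4839 exercise | (k=1,j=1): S=105.8147, K−S=0.0000, hold=8.2176 ⇒ V=8.2176 continue  boundary S*=80.6161
step 0: (k=0,j=0): S=92.3600, K−S=12.7400, hold=15.0375 ⇒ V=15.0375 continue  boundary S*=-

price = 15.0375
boundary = - 80.6161 70.3654 80.6161 70.3654 80.6161
tree:
15.0375
24.4839 8.2176
34.7346 14.4525 3.6397
43.6818 24.4839 7.1424 1.0241
51.4914 34.7346 13.5581 2.3730 0.0000
58.3079 43.6818 24.4839 5.4983 0.0000 0.0000
64.2577 51.4914 34.7346 12.7400 0.0000 0.0000 0.0000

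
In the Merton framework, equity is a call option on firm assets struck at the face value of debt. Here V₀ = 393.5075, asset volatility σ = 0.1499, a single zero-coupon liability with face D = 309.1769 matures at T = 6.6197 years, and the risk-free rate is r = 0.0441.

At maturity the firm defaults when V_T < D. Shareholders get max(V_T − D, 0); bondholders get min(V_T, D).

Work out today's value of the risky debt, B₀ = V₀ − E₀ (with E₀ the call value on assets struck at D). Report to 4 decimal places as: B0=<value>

Apply the equity-as-call identities (strike 309.1769, horizon 6.6197 years):
d₁ = [ln(V₀/D) + (r + σ²/2)T] / (σ√T)
   = [ln(393.5075/309.1769) + (0.0441 + 0.5·0.1499²)·6.6197] / (0.1499·√6.6197)
   = [0.241187 + 0.366301] / 0.385674 = 1.575131
d₂ = d₁ − σ√T = 1.575131 − 0.385674 = 1.189457
N(d₁) = 0.942387,  N(d₂) = 0.882870,  e^(−rT) = 0.746822
E₀ = V₀·N(d₁) − D·e^(−rT)·N(d₂)
   = 393.5075·0.942387 − 309.1769·0.746822·0.882870 = 166.981607
B₀ = V₀ − E₀ = 393.5075 − 166.981607 = 226.525893

B0=226.5259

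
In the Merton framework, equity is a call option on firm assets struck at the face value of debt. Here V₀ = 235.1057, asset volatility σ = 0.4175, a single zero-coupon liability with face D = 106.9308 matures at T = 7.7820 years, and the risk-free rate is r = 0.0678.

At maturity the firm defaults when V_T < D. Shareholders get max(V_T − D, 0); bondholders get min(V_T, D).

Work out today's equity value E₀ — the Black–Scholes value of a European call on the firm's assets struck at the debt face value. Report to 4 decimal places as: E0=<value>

E0=180.2278

Work the structural quantities from V₀ = 235.1057 against face 106.9308:
d₁ = [ln(V₀/D) + (r + σ²/2)T] / (σ√T)
   = [ln(235.1057/106.9308) + (0.0678 + 0.5·0.4175²)·7.7820] / (0.4175·√7.7820)
   = [0.787853 + 1.205845] / 1.164668 = 1.711817
d₂ = d₁ − σ√T = 1.711817 − 1.164668 = 0.547149
N(d₁) = 0.956535,  N(d₂) = 0.707862,  e^(−rT) = 0.590008
E₀ = V₀·N(d₁) − D·e^(−rT)·N(d₂)
   = 235.1057·0.956535 − 106.9308·0.590008·0.707862 = 180.227778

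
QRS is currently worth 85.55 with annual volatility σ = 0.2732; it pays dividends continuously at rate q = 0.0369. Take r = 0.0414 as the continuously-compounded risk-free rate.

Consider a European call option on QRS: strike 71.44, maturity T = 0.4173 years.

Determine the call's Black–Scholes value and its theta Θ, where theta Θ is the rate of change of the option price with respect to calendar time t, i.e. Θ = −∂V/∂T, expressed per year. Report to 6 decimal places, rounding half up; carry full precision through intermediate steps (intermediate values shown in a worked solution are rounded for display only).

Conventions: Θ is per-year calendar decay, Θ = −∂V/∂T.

price = 15.087472
Θ = -3.499504

σ√T = 0.2732·√0.4173 = 0.176484
d₁ = (ln(S/K) + (r−q+σ²/2)T) / (σ√T) = (ln(85.55/71.44) + (0.0414−0.0369+0.2732²/2)·0.4173) / 0.176484 = (0.180243 + 0.017451) / 0.176484 = 1.120183
d₂ = d₁ − σ√T = 1.120183 − 0.176484 = 0.943699
e^{−rT} = 0.982872
e^{−qT} = 0.984720
N(d₁) = 0.868682,  N(d₂) = 0.827338
Call price V = S·e^{−qT}·N(d₁) − K·e^{−rT}·N(d₂) = 73.180179 − 58.092708 = 15.087472
φ(d₁) = (1/√(2π))·e^{−d₁²/2} = 0.213025
Θ = −S·e^{−qT}·φ(d₁)·σ/(2√T) + q·S·e^{−qT}·N(d₁) − r·K·e^{−rT}·N(d₂) = −3.794815 + 2.700349 − 2.405038 = -3.499504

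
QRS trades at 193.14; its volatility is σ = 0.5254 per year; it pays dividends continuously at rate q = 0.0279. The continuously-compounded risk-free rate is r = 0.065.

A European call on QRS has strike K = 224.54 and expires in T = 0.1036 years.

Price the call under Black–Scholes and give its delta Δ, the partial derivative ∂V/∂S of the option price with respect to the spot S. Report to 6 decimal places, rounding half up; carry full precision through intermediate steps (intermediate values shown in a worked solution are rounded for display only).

price = 3.722797
Δ = 0.216045

σ√T = 0.5254·√0.1036 = 0.169110
d₁ = (ln(S/K) + (r−q+σ²/2)T) / (σ√T) = (ln(193.14/224.54) + (0.065−0.0279+0.5254²/2)·0.1036) / 0.169110 = (-0.150639 + 0.018143) / 0.169110 = -0.783488
d₂ = d₁ − σ√T = -0.783488 − 0.169110 = -0.952598
e^{−rT} = 0.993289
e^{−qT} = 0.997114
N(d₁) = 0.216670,  N(d₂) = 0.170397
Call price V = S·e^{−qT}·N(d₁) − K·e^{−rT}·N(d₂) = 41.726920 − 38.004123 = 3.722797
Δ = e^{−qT}·N(d₁) = 0.216045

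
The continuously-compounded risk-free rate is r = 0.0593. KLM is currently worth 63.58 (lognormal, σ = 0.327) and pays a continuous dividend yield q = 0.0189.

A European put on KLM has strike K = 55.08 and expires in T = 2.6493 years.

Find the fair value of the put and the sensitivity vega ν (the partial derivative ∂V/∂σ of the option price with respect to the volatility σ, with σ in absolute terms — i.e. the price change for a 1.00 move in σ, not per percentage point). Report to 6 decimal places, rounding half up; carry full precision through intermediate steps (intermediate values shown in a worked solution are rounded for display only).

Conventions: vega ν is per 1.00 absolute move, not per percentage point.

price = 5.774590
ν = 29.932976

σ√T = 0.327·√2.6493 = 0.532247
d₁ = (ln(S/K) + (r−q+σ²/2)T) / (σ√T) = (ln(63.58/55.08) + (0.0593−0.0189+0.327²/2)·2.6493) / 0.532247 = (0.143512 + 0.248675) / 0.532247 = 0.736852
d₂ = d₁ − σ√T = 0.736852 − 0.532247 = 0.204605
e^{−rT} = 0.854616
e^{−qT} = 0.951161
N(−d₁) = 0.230606,  N(−d₂) = 0.418940
Put price V = K·e^{−rT}·N(−d₂) − S·e^{−qT}·N(−d₁) = 19.720454 − 13.945864 = 5.774590
φ(d₁) = (1/√(2π))·e^{−d₁²/2} = 0.304095
ν = S·e^{−qT}·φ(d₁)·√T = 29.932976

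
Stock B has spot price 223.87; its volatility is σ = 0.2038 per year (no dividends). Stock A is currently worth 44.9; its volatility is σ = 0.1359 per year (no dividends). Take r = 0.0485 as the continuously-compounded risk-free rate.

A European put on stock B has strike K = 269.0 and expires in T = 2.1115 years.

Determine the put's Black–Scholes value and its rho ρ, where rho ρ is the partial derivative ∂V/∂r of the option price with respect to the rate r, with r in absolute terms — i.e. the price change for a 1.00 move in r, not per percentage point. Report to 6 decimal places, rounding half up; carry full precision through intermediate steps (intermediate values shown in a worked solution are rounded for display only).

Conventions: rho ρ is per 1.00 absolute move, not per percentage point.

σ√T = 0.2038·√2.1115 = 0.296142
d₁ = (ln(S/K) + (r+σ²/2)T) / (σ√T) = (ln(223.87/269.0) + (0.0485+0.2038²/2)·2.1115) / 0.296142 = (-0.183646 + 0.146258) / 0.296142 = -0.126251
d₂ = d₁ − σ√T = -0.126251 − 0.296142 = -0.422393
e^{−rT} = 0.902661
N(−d₁) = 0.550233,  N(−d₂) = 0.663631
Put price V = K·e^{−rT}·N(−d₂) − S·N(−d₁) = 161.140109 − 123.180722 = 37.959386
ρ = −K·T·e^{−rT}·N(−d₂) = -340.247339

price = 37.959386
ρ = -340.247339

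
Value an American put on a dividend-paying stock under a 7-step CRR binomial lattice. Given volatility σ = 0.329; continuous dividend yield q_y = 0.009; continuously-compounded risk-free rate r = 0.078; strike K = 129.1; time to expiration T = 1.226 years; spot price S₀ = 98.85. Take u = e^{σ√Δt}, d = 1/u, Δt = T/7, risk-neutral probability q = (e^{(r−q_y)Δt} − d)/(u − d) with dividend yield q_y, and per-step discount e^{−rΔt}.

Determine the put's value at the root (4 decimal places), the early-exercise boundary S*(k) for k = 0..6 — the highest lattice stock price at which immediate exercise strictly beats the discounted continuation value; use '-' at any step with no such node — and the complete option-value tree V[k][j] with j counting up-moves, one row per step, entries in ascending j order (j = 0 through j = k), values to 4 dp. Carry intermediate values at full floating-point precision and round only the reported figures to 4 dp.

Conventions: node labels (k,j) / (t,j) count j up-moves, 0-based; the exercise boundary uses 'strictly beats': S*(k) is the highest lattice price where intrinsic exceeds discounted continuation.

params: Δt=0.17514 u=1.14762 d=0.87137 q=0.50964 e^(-rΔt)=0.98643
t_7 payoffs: 91.3949 79.4415 63.6986 42.9649 15.6582 0.0000 0.0000 0.0000
t_6: node(6,0) S=43.2710 payoff=85.8290 vs cont=84.1455 → 85.8290 [stop]  node(6,1) S=56.9889 payoff=72.1111 vs cont=70.4492 → 72.1111 [stop]  node(6,2) S=75.0557 payoff=54.0443 vs cont=52.4109 → 54.0443 [stop]  node(6,3) S=98.8500 payoff=30.2500 vs cont=28.6540 → 30.2500 [stop]  node(6,4) S=130.1877 payoff=0.0000 vs cont=7.5739 → 7.5739 [wait]  node(6,5) S=171.4601 payoff=0.0000 vs cont=0.0000 → 0.0000 [wait]  node(6,6) S=225.8168 payoff=0.0000 vs cont=0.0000 → 0.0000 [wait]  ⇒ S*(6)=98.8500
t_5: node(5,0) S=49.6585 payoff=79.4415 vs cont=77.7680 → 79.4415 [stop]  node(5,1) S=65.4014 payoff=63.6986 vs cont=62.0500 → 63.6986 [stop]  node(5,2) S=86.1351 payoff=42.9649 vs cont=41.3489 → 42.9649 [stop]  node(5,3) S=113.4418 payoff=15.6582 vs cont=18.4396 → 18.4396 [wait]  node(5,4) S=149.4055 payoff=0.0000 vs cont=3.6635 → 3.6635 [wait]  node(5,5) S=196.7703 payoff=0.0000 vs cont=0.0000 → 0.0000 [wait]  ⇒ S*(5)=86.1351
t_4: node(4,0) S=56.9889 payoff=72.1111 vs cont=70.4492 → 72.1111 [stop]  node(4,1) S=75.0557 payoff=54.0443 vs cont=52.4109 → 54.0443 [stop]  node(4,2) S=98.8500 payoff=30.2500 vs cont=30.0523 → 30.2500 [stop]  node(4,3) S=130.1877 payoff=0.0000 vs cont=10.7610 → 10.7610 [wait]  node(4,4) S=171.4601 payoff=0.0000 vs cont=1.7720 → 1.7720 [wait]  ⇒ S*(4)=98.8500
t_3: node(3,0) S=65.4014 payoff=63.6986 vs cont=62.0500 → 63.6986 [stop]  node(3,1) S=86.1351 payoff=42.9649 vs cont=41.3489 → 42.9649 [stop]  node(3,2) S=113.4418 payoff=15.6582 vs cont=20.0419 → 20.0419 [wait]  node(3,3) S=149.4055 payoff=0.0000 vs cont=6.0960 → 6.0960 [wait]  ⇒ S*(3)=86.1351
t_2: node(2,0) S=75.0557 payoff=54.0443 vs cont=52.4109 → 54.0443 [stop]  node(2,1) S=98.8500 payoff=30.2500 vs cont=30.8579 → 30.8579 [wait]  node(2,2) S=130.1877 payoff=0.0000 vs cont=12.7589 → 12.7589 [wait]  ⇒ S*(2)=75.0557
t_1: node(1,0) S=86.1351 payoff=42.9649 vs cont=41.6545 → 42.9649 [stop]  node(1,1) S=113.4418 payoff=15.6582 vs cont=21.3403 → 21.3403 [wait]  ⇒ S*(1)=86.1351
t_0: node(0,0) S=98.8500 payoff=30.2500 vs cont=31.5106 → 31.5106 [wait]  ⇒ S*(0)=-

price = 31.5106
boundary = - 86.1351 75.0557 86.1351 98.8500 86.1351 98.8500
tree:
31.5106
42.9649 21.3403
54.0443 30.8579 12.7589
63.6986 42.9649 20.0419 6.0960
72.1111 54.0443 30.2500 10.7610 1.7720
79.4415 63.6986 42.9649 18.4396 3.6635 0.0000
85.8290 72.1111 54.0443 30.2500 7.5739 0.0000 0.0000
91.3949 79.4415 63.6986 42.9649 15.6582 0.0000 0.0000 0.0000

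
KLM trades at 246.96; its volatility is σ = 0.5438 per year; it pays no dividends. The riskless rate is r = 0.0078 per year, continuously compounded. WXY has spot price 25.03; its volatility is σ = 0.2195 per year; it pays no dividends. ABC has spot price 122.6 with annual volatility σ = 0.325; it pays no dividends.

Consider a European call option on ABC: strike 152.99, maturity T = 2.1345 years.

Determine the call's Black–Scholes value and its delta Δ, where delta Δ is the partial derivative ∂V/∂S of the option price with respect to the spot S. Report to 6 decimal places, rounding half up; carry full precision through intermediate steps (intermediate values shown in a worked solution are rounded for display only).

σ√T = 0.325·√2.1345 = 0.474823
d₁ = (ln(S/K) + (r+σ²/2)T) / (σ√T) = (ln(122.6/152.99) + (0.0078+0.325²/2)·2.1345) / 0.474823 = (-0.221446 + 0.129377) / 0.474823 = -0.193900
d₂ = d₁ − σ√T = -0.193900 − 0.474823 = -0.668723
e^{−rT} = 0.983489
N(d₁) = 0.423127,  N(d₂) = 0.251836
Call price V = S·N(d₁) − K·e^{−rT}·N(d₂) = 51.875377 − 37.892264 = 13.983114
Δ = N(d₁) = 0.423127

price = 13.983114
Δ = 0.423127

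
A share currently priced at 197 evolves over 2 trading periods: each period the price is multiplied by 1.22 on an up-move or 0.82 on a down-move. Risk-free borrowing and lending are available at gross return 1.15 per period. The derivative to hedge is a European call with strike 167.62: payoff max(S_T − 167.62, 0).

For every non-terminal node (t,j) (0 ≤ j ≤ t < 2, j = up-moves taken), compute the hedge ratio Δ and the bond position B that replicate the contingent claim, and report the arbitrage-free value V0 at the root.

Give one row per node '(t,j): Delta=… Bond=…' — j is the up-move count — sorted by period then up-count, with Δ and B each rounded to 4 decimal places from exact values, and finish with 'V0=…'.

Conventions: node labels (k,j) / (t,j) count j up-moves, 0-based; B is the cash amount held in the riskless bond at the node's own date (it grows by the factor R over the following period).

(0,0): Delta=0.9321 Bond=-112.5556
(1,0): Delta=0.4559 Bond=-52.5135
(1,1): Delta=1.0000 Bond=-145.7565
V0=71.0693

The replicating-portfolio and risk-neutral prices coincide; use p* = (1.15−0.82)/(1.22−0.82) = 0.8250 for the latter.
Expiry values: V(2,0)=0.0000, V(2,1)=29.4588, V(2,2)=125.5948
Node (1,0) S=161.5400: V=(p*·29.4588+(1−p*)·0.0000)/1.15=21.1335; Δ=(29.4588−0.0000)/(197.0788−132.4628)=0.4559; B=V−Δ·S=-52.5135
Node (1,1) S=240.3400: V=(p*·125.5948+(1−p*)·29.4588)/1.15=94.5835; Δ=(125.5948−29.4588)/(293.2148−197.0788)=1.0000; B=V−Δ·S=-145.7565
Node (0,0) S=197.0000: V=(p*·94.5835+(1−p*)·21.1335)/1.15=71.0693; Δ=(94.5835−21.1335)/(240.3400−161.5400)=0.9321; B=V−Δ·S=-112.5556
Sanity check at the root: Δ(0,0)·S0 + B(0,0) reproduces V0 = 71.0693.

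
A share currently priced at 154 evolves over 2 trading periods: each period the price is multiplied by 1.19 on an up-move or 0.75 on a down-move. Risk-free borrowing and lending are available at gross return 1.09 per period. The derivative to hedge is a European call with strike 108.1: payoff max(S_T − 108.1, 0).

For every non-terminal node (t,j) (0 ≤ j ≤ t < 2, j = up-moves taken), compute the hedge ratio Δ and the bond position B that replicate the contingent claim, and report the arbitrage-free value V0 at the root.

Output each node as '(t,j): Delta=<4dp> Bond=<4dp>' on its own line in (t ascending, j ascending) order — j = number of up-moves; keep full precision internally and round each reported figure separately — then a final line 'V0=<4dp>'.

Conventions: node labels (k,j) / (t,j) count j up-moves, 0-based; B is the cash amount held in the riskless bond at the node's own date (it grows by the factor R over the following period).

(0,0): Delta=0.9339 Bond=-79.8754
(1,0): Delta=0.5774 Bond=-45.8898
(1,1): Delta=1.0000 Bond=-99.1743
V0=63.9480

The replicating-portfolio and risk-neutral prices coincide; use p* = (1.09−0.75)/(1.19−0.75) = 0.7727 for the latter.
Payoffs at expiry: V(2,0)=0.0000, V(2,1)=29.3450, V(2,2)=109.9794
  t=1,j=0: stock 115.5000 → up 137.4450 (V=29.3450), down 86.6250 (V=0.0000). Price 20.8034; hedge Δ=0.5774, bond B=-45.8898.
  t=1,j=1: stock 183.2600 → up 218.0794 (V=109.9794), down 137.4450 (V=29.3450). Price 84.0857; hedge Δ=1.0000, bond B=-99.1743.
  t=0,j=0: stock 154.0000 → up 183.2600 (V=84.0857), down 115.5000 (V=20.8034). Price 63.9480; hedge Δ=0.9339, bond B=-79.8754.
Verification: the root portfolio costs Δ(0,0)·S0 + B(0,0) = 63.9480, matching V0.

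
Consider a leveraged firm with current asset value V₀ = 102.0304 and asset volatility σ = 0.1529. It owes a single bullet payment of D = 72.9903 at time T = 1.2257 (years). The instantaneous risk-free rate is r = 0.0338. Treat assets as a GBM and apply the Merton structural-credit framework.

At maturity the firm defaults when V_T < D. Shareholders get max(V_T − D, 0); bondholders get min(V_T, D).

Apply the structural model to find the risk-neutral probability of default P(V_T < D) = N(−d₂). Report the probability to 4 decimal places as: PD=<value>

Equity is a call on the firm's assets struck at D = 72.9903:
d₁ = [ln(V₀/D) + (r + σ²/2)T] / (σ√T)
   = [ln(102.0304/72.9903) + (0.0338 + 0.5·0.1529²)·1.2257] / (0.1529·√1.2257)
   = [0.334944 + 0.055756] / 0.169278 = 2.308045
d₂ = d₁ − σ√T = 2.308045 − 0.169278 = 2.138767
risk-neutral PD = N(−d₂) = N(-2.138767) = 0.016227

PD=0.0162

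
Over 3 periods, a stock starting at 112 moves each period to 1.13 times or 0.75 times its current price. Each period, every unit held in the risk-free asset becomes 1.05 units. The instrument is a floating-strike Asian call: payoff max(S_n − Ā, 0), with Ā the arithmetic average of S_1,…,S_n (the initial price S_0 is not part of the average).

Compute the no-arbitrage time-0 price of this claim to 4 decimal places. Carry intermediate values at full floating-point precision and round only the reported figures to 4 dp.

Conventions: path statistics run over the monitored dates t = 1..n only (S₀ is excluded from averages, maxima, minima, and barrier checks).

price = 8.9445

Set p* = 0.7895 (from d < R < u); the path-dependent value is the discounted p*-expectation over all price paths.
Enumerate all 2^3 = 8 price paths (U = up ×1.13, D = down ×0.75); each path with k up-moves has probability p*^k·(1−p*)^(3−k).
DDD: Ā=64.7500, payoff=0.0000, prob=0.009331
UDD: Ā=97.5567, payoff=0.0000, prob=0.034991
DUD: Ā=83.3700, payoff=0.0000, prob=0.034991
UUD: Ā=125.6108, payoff=0.0000, prob=0.131214
DDU: Ā=72.7300, payoff=0.0000, prob=0.034991
UDU: Ā=109.5799, payoff=0.0000, prob=0.131214
DUU: Ā=95.3932, payoff=11.8664, prob=0.131214
UUU: Ā=143.7258, payoff=17.8787, prob=0.492054
Price = Σ prob·payoff / R^3 = 10.354338 / 1.157625 = 8.9445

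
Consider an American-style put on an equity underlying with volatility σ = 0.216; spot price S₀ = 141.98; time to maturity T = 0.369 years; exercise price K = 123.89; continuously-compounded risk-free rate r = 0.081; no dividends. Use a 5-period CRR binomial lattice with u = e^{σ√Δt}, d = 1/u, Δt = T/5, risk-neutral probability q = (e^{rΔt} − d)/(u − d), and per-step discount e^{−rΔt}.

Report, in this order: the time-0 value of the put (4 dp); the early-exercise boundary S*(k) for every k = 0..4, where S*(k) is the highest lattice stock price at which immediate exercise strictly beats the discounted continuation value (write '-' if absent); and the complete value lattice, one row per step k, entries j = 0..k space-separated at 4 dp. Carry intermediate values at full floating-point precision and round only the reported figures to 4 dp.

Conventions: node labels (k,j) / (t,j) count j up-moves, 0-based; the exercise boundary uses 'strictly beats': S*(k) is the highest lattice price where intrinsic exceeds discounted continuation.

Δt=0.07380  u=1.06043  d=0.94301  q=0.53639  discount=0.99404
step 5 (expiry): payoffs max(K−S,0) = 18.0116 4.8274 0.0000 0.0000 0.0000 0.0000
step 4: (k=4,j=0): S=112.2772, K−S=11.6128, hold=10.8744 ⇒ V=11.6128 exercise | (k=4,j=1): S=126.2581, K−S=0.0000, hold=2.2247 ⇒ V=2.2247 continue | (k=4,j=2): S=141.9800, K−S=0.0000, hold=0.0000 ⇒ V=0.0000 continue | (k=4,j=3): S=159.6596, K−S=0.0000, hold=0.0000 ⇒ V=0.0000 continue | (k=4,j=4): S=179.5407, K−S=0.0000, hold=0.0000 ⇒ V=0.0000 continue  boundary S*=112.2772
step 3: (k=3,j=0): S=119.0626, K−S=4.8274, hold=6.5379 ⇒ V=6.5379 continue | (k=3,j=1): S=133.8885, K−S=0.0000, hold=1.0252 ⇒ V=1.0252 continue | (k=3,j=2): S=150.5605, K−S=0.0000, hold=0.0000 ⇒ V=0.0000 continue | (k=3,j=3): S=169.3086, K−S=0.0000, hold=0.0000 ⇒ V=0.0000 continue  boundary S*=-
step 2: (k=2,j=0): S=126.2581, K−S=0.0000, hold=3.5596 ⇒ V=3.5596 continue | (k=2,j=1): S=141.9800, K−S=0.0000, hold=0.4725 ⇒ V=0.4725 continue | (k=2,j=2): S=159.6596, K−S=0.0000, hold=0.0000 ⇒ V=0.0000 continue  boundary S*=-
step 1: (k=1,j=0): S=133.8885, K−S=0.0000, hold=1.8923 ⇒ V=1.8923 continue | (k=1,j=1): S=150.5605, K−S=0.0000, hold=0.2177 ⇒ V=0.2177 continue  boundary S*=-
step 0: (k=0,j=0): S=141.9800, K−S=0.0000, hold=0.9882 ⇒ V=0.9882 continue  boundary S*=-

price = 0.9882
boundary = - - - - 112.2772
tree:
0.9882
1.8923 0.2177
3.5596 0.4725 0.0000
6.5379 1.0252 0.0000 0.0000
11.6128 2.2247 0.0000 0.0000 0.0000
18.0116 4.8274 0.0000 0.0000 0.0000 0.0000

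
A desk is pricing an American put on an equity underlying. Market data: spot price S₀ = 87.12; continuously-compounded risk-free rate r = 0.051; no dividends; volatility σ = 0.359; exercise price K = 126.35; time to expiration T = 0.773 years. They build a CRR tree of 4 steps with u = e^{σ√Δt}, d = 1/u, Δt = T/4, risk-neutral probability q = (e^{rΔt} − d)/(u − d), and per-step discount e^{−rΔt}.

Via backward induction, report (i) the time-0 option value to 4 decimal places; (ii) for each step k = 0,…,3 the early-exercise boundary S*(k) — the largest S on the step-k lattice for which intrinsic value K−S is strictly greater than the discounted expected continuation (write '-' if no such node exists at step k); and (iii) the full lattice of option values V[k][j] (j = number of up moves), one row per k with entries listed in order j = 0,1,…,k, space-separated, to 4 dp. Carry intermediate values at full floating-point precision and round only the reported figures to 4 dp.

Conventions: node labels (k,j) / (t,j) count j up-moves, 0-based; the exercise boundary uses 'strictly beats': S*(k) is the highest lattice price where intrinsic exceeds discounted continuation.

price = 39.2300
boundary = 87.1200 74.4010 87.1200 102.0133
tree:
39.2300
51.9490 26.5252
62.8111 39.2300 13.9349
72.0874 51.9490 24.3367 3.4703
80.0094 62.8111 39.2300 6.8973 0.0000

Δt=0.19325, u=1.17095, d=0.85401, q=0.49188, disc=e^(-rΔt)=0.99019
k=4 terminal: V=max(K-S,0) → 80.0094 62.8111 39.2300 6.8973 0.0000
k=3: j=0 S=54.2626 intr=72.0874 cont=70.8483 V=72.0874[EX]; j=1 S=74.4010 intr=51.9490 cont=50.7098 V=51.9490[EX]; j=2 S=102.0133 intr=24.3367 cont=23.0975 V=24.3367[EX]; j=3 S=139.8734 intr=0.0000 cont=3.4703 V=3.4703[hold]  S*(3)=102.0133
k=2: j=0 S=63.5389 intr=62.8111 cont=61.5720 V=62.8111[EX]; j=1 S=87.1200 intr=39.2300 cont=37.9908 V=39.2300[EX]; j=2 S=119.4527 intr=6.8973 cont=13.9349 V=13.9349[hold]  S*(2)=87.1200
k=1: j=0 S=74.4010 intr=51.9490 cont=50.7098 V=51.9490[EX]; j=1 S=102.0133 intr=24.3367 cont=26.5252 V=26.5252[hold]  S*(1)=74.4010
k=0: j=0 S=87.1200 intr=39.2300 cont=39.0568 V=39.2300[EX]  S*(0)=87.1200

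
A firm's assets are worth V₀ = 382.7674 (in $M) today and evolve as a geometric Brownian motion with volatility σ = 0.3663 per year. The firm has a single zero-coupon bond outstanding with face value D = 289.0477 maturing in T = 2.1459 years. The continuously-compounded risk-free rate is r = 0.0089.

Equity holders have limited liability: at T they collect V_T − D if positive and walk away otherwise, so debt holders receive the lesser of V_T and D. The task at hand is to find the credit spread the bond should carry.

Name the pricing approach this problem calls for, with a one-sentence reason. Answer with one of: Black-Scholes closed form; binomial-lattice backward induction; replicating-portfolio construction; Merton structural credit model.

Key observation: the data describe a firm's assets (V₀ = 382.7674, GBM) and a single zero-coupon debt of face 289.0477, so credit quantities follow from equity-as-call in the structural model.

framework: Merton structural credit model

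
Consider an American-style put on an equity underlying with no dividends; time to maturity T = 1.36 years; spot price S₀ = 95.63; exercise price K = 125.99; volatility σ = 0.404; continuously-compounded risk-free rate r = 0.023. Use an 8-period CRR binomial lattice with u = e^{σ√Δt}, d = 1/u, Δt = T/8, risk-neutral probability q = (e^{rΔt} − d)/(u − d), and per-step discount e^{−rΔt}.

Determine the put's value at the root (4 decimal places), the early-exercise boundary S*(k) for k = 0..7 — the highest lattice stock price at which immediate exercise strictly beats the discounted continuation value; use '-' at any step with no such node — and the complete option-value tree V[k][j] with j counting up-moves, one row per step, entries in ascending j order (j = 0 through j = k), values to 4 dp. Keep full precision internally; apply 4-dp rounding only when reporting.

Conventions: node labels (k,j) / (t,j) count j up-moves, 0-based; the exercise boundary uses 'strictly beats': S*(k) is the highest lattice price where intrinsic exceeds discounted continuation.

params: Δt=0.17000 u=1.18125 d=0.84656 q=0.47016 e^(-rΔt)=0.99610
t_8 payoffs: 100.7634 90.7900 76.8736 57.4553 30.3600 0.0000 0.0000 0.0000 0.0000
t_7: node(7,0) S=29.7989 payoff=96.1911 vs cont=95.6994 → 96.1911 [stop]  node(7,1) S=41.5800 payoff=84.4100 vs cont=83.9183 → 84.4100 [stop]  node(7,2) S=58.0187 payoff=67.9713 vs cont=67.4796 → 67.9713 [stop]  node(7,3) S=80.9566 payoff=45.0334 vs cont=44.5417 → 45.0334 [stop]  node(7,4) S=112.9630 payoff=13.0270 vs cont=16.0232 → 16.0232 [wait]  node(7,5) S=157.6231 payoff=0.0000 vs cont=0.0000 → 0.0000 [wait]  node(7,6) S=219.9398 payoff=0.0000 vs cont=0.0000 → 0.0000 [wait]  node(7,7) S=306.8935 payoff=0.0000 vs cont=0.0000 → 0.0000 [wait]  ⇒ S*(7)=80.9566
t_6: node(6,0) S=35.2000 payoff=90.7900 vs cont=90.2984 → 90.7900 [stop]  node(6,1) S=49.1164 payoff=76.8736 vs cont=76.3820 → 76.8736 [stop]  node(6,2) S=68.5347 payoff=57.4553 vs cont=56.9637 → 57.4553 [stop]  node(6,3) S=95.6300 payoff=30.3600 vs cont=31.2715 → 31.2715 [wait]  node(6,4) S=133.4375 payoff=0.0000 vs cont=8.4567 → 8.4567 [wait]  node(6,5) S=186.1924 payoff=0.0000 vs cont=0.0000 → 0.0000 [wait]  node(6,6) S=259.8040 payoff=0.0000 vs cont=0.0000 → 0.0000 [wait]  ⇒ S*(6)=68.5347
t_5: node(5,0) S=41.5800 payoff=84.4100 vs cont=83.9183 → 84.4100 [stop]  node(5,1) S=58.0187 payoff=67.9713 vs cont=67.4796 → 67.9713 [stop]  node(5,2) S=80.9566 payoff=45.0334 vs cont=44.9686 → 45.0334 [stop]  node(5,3) S=112.9630 payoff=13.0270 vs cont=20.4648 → 20.4648 [wait]  node(5,4) S=157.6231 payoff=0.0000 vs cont=4.4632 → 4.4632 [wait]  node(5,5) S=219.9398 payoff=0.0000 vs cont=0.0000 → 0.0000 [wait]  ⇒ S*(5)=80.9566
t_4: node(4,0) S=49.1164 payoff=76.8736 vs cont=76.3820 → 76.8736 [stop]  node(4,1) S=68.5347 payoff=57.4553 vs cont=56.9637 → 57.4553 [stop]  node(4,2) S=95.6300 payoff=30.3600 vs cont=33.3516 → 33.3516 [wait]  node(4,3) S=133.4375 payoff=0.0000 vs cont=12.8910 → 12.8910 [wait]  node(4,4) S=186.1924 payoff=0.0000 vs cont=2.3556 → 2.3556 [wait]  ⇒ S*(4)=68.5347
t_3: node(3,0) S=58.0187 payoff=67.9713 vs cont=67.4796 → 67.9713 [stop]  node(3,1) S=80.9566 payoff=45.0334 vs cont=45.9428 → 45.9428 [wait]  node(3,2) S=112.9630 payoff=13.0270 vs cont=23.6393 → 23.6393 [wait]  node(3,3) S=157.6231 payoff=0.0000 vs cont=7.9067 → 7.9067 [wait]  ⇒ S*(3)=58.0187
t_2: node(2,0) S=68.5347 payoff=57.4553 vs cont=57.3896 → 57.4553 [stop]  node(2,1) S=95.6300 payoff=30.3600 vs cont=35.3182 → 35.3182 [wait]  node(2,2) S=133.4375 payoff=0.0000 vs cont=16.1791 → 16.1791 [wait]  ⇒ S*(2)=68.5347
t_1: node(1,0) S=80.9566 payoff=45.0334 vs cont=46.8638 → 46.8638 [wait]  node(1,1) S=112.9630 payoff=13.0270 vs cont=26.2171 → 26.2171 [wait]  ⇒ S*(1)=-
t_0: node(0,0) S=95.6300 payoff=30.3600 vs cont=37.0116 → 37.0116 [wait]  ⇒ S*(0)=-

price = 37.0116
boundary = - - 68.5347 58.0187 68.5347 80.9566 68.5347 80.9566
tree:
37.0116
46.8638 26.2171
57.4553 35.3182 16.1791
67.9713 45.9428 23.6393 7.9067
76.8736 57.4553 33.3516 12.8910 2.3556
84.4100 67.9713 45.0334 20.4648 4.4632 0.0000
90.7900 76.8736 57.4553 31.2715 8.4567 0.0000 0.0000
96.1911 84.4100 67.9713 45.0334 16.0232 0.0000 0.0000 0.0000
100.7634 90.7900 76.8736 57.4553 30.3600 0.0000 0.0000 0.0000 0.0000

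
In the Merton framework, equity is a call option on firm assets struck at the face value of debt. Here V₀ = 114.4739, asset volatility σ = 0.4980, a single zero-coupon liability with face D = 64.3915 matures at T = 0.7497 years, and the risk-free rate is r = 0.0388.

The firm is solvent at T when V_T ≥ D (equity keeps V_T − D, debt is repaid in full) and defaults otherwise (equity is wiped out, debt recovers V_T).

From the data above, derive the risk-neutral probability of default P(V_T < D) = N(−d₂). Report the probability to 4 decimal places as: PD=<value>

With assets at 114.4739 and a single debt payment of 64.3915 at 0.7497 years:
d₁ = [ln(V₀/D) + (r + σ²/2)T] / (σ√T)
   = [ln(114.4739/64.3915) + (0.0388 + 0.5·0.4980²)·0.7497] / (0.4980·√0.7497)
   = [0.575365 + 0.122053] / 0.431194 = 1.617409
d₂ = d₁ − σ√T = 1.617409 − 0.431194 = 1.186215
risk-neutral PD = N(−d₂) = N(-1.186215) = 0.117769

PD=0.1178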